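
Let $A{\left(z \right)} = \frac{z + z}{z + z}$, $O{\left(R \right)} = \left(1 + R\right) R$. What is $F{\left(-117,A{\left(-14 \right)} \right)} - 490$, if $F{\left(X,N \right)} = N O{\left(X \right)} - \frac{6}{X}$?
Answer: $\frac{510200}{39} \approx 13082.0$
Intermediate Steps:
$O{\left(R \right)} = R \left(1 + R\right)$
$A{\left(z \right)} = 1$ ($A{\left(z \right)} = \frac{2 z}{2 z} = 2 z \frac{1}{2 z} = 1$)
$F{\left(X,N \right)} = - \frac{6}{X} + N X \left(1 + X\right)$ ($F{\left(X,N \right)} = N X \left(1 + X\right) - \frac{6}{X} = - \frac{6}{X} + N X \left(1 + X\right)$)
$F{\left(-117,A{\left(-14 \right)} \right)} - 490 = \frac{-6 + 1 \left(-117\right)^{2} \left(1 - 117\right)}{-117} - 490 = - \frac{-6 + 1 \cdot 13689 \left(-116\right)}{117} - 490 = - \frac{-6 - 1587924}{117} - 490 = \left(- \frac{1}{117}\right) \left(-1587930\right) - 490 = \frac{529310}{39} - 490 = \frac{510200}{39}$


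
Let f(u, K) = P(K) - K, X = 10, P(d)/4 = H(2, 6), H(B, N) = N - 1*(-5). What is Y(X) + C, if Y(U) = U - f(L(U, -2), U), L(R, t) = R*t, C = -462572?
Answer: -462596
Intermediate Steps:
H(B, N) = 5 + N (H(B, N) = N + 5 = 5 + N)
P(d) = 44 (P(d) = 4*(5 + 6) = 4*11 = 44)
f(u, K) = 44 - K
Y(U) = -44 + 2*U (Y(U) = U - (44 - U) = U + (-44 + U) = -44 + 2*U)
Y(X) + C = (-44 + 2*10) - 462572 = (-44 + 20) - 462572 = -24 - 462572 = -462596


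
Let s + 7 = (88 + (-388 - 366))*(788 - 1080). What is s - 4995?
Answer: 189470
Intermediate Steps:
s = 194465 (s = -7 + (88 + (-388 - 366))*(788 - 1080) = -7 + (88 - 754)*(-292) = -7 - 666*(-292) = -7 + 194472 = 194465)
s - 4995 = 194465 - 4995 = 189470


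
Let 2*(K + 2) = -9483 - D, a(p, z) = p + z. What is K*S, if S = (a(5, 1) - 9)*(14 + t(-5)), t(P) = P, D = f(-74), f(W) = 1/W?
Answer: 18954999/148 ≈ 1.2807e+5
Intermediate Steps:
D = -1/74 (D = 1/(-74) = -1/74 ≈ -0.013514)
K = -702037/148 (K = -2 + (-9483 - 1*(-1/74))/2 = -2 + (-9483 + 1/74)/2 = -2 + (1/2)*(-701741/74) = -2 - 701741/148 = -702037/148 ≈ -4743.5)
S = -27 (S = ((5 + 1) - 9)*(14 - 5) = (6 - 9)*9 = -3*9 = -27)
K*S = -702037/148*(-27) = 18954999/148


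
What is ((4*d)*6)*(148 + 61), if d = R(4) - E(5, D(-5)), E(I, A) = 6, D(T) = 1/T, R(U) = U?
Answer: -10032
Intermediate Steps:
d = -2 (d = 4 - 1*6 = 4 - 6 = -2)
((4*d)*6)*(148 + 61) = ((4*(-2))*6)*(148 + 61) = -8*6*209 = -48*209 = -10032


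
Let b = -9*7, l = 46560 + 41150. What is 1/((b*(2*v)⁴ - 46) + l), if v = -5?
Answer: -1/542336 ≈ -1.8439e-6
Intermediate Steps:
l = 87710
b = -63
1/((b*(2*v)⁴ - 46) + l) = 1/((-63*(2*(-5))⁴ - 46) + 87710) = 1/((-63*(-10)⁴ - 46) + 87710) = 1/((-63*10000 - 46) + 87710) = 1/((-630000 - 46) + 87710) = 1/(-630046 + 87710) = 1/(-542336) = -1/542336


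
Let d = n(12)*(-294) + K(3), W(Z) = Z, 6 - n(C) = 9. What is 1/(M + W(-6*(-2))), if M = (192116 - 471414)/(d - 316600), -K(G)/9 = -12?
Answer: 157805/2033309 ≈ 0.077610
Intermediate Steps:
n(C) = -3 (n(C) = 6 - 1*9 = 6 - 9 = -3)
K(G) = 108 (K(G) = -9*(-12) = 108)
d = 990 (d = -3*(-294) + 108 = 882 + 108 = 990)
M = 139649/157805 (M = (192116 - 471414)/(990 - 316600) = -279298/(-315610) = -279298*(-1/315610) = 139649/157805 ≈ 0.88495)
1/(M + W(-6*(-2))) = 1/(139649/157805 - 6*(-2)) = 1/(139649/157805 + 12) = 1/(2033309/157805) = 157805/2033309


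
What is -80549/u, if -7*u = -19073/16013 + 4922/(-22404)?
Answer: -101140818776718/253063739 ≈ -3.9967e+5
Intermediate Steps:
u = 253063739/1255643382 (u = -(-19073/16013 + 4922/(-22404))/7 = -(-19073*1/16013 + 4922*(-1/22404))/7 = -(-19073/16013 - 2461/11202)/7 = -⅐*(-253063739/179377626) = 253063739/1255643382 ≈ 0.20154)
-80549/u = -80549/253063739/1255643382 = -80549*1255643382/253063739 = -101140818776718/253063739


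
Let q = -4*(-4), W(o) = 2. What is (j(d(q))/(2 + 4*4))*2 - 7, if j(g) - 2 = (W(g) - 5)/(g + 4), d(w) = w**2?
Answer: -15863/2340 ≈ -6.7791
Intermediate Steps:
q = 16
j(g) = 2 - 3/(4 + g) (j(g) = 2 + (2 - 5)/(g + 4) = 2 - 3/(4 + g))
(j(d(q))/(2 + 4*4))*2 - 7 = (((5 + 2*16**2)/(4 + 16**2))/(2 + 4*4))*2 - 7 = (((5 + 2*256)/(4 + 256))/(2 + 16))*2 - 7 = (((5 + 512)/260)/18)*2 - 7 = (((1/260)*517)*(1/18))*2 - 7 = ((517/260)*(1/18))*2 - 7 = (517/4680)*2 - 7 = 517/2340 - 7 = -15863/2340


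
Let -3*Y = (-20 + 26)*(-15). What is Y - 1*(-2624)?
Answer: 2654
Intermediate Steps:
Y = 30 (Y = -(-20 + 26)*(-15)/3 = -2*(-15) = -⅓*(-90) = 30)
Y - 1*(-2624) = 30 - 1*(-2624) = 30 + 2624 = 2654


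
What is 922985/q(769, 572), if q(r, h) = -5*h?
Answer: -184597/572 ≈ -322.72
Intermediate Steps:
922985/q(769, 572) = 922985/((-5*572)) = 922985/(-2860) = 922985*(-1/2860) = -184597/572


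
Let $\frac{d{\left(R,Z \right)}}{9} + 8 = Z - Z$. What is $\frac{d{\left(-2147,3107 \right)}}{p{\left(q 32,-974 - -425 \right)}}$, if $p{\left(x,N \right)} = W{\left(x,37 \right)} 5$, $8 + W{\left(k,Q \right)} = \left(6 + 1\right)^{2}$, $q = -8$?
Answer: $- \frac{72}{205} \approx -0.35122$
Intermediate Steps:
$d{\left(R,Z \right)} = -72$ ($d{\left(R,Z \right)} = -72 + 9 \left(Z - Z\right) = -72 + 9 \cdot 0 = -72 + 0 = -72$)
$W{\left(k,Q \right)} = 41$ ($W{\left(k,Q \right)} = -8 + \left(6 + 1\right)^{2} = -8 + 7^{2} = -8 + 49 = 41$)
$p{\left(x,N \right)} = 205$ ($p{\left(x,N \right)} = 41 \cdot 5 = 205$)
$\frac{d{\left(-2147,3107 \right)}}{p{\left(q 32,-974 - -425 \right)}} = - \frac{72}{205}$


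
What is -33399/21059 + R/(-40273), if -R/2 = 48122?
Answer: 681724469/848109107 ≈ 0.80382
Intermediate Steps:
R = -96244 (R = -2*48122 = -96244)
-33399/21059 + R/(-40273) = -33399/21059 - 96244/(-40273) = -33399*1/21059 - 96244*(-1/40273) = -33399/21059 + 96244/40273 = 681724469/848109107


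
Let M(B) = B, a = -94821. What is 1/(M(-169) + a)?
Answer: -1/94990 ≈ -1.0527e-5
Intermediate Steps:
1/(M(-169) + a) = 1/(-169 - 94821) = 1/(-94990) = -1/94990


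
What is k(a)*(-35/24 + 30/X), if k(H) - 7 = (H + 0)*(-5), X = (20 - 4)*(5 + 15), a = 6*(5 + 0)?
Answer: 18733/96 ≈ 195.14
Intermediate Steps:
a = 30 (a = 6*5 = 30)
X = 320 (X = 16*20 = 320)
k(H) = 7 - 5*H (k(H) = 7 + (H + 0)*(-5) = 7 + H*(-5) = 7 - 5*H)
k(a)*(-35/24 + 30/X) = (7 - 5*30)*(-35/24 + 30/320) = (7 - 150)*(-35*1/24 + 30*(1/320)) = -143*(-35/24 + 3/32) = -143*(-131/96) = 18733/96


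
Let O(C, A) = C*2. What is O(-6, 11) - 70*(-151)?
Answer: 10558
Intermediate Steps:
O(C, A) = 2*C
O(-6, 11) - 70*(-151) = 2*(-6) - 70*(-151) = -12 + 10570 = 10558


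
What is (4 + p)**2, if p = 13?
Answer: 289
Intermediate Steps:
(4 + p)**2 = (4 + 13)**2 = 17**2 = 289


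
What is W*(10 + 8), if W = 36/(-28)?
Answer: -162/7 ≈ -23.143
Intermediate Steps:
W = -9/7 (W = 36*(-1/28) = -9/7 ≈ -1.2857)
W*(10 + 8) = -9*(10 + 8)/7 = -9/7*18 = -162/7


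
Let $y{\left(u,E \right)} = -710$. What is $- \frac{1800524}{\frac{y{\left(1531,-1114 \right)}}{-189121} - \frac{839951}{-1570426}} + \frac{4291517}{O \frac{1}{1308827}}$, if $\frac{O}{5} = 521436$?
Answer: $- \frac{495693407784953393984891}{417063742136912580} \approx -1.1885 \cdot 10^{6}$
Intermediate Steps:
$O = 2607180$ ($O = 5 \cdot 521436 = 2607180$)
$- \frac{1800524}{\frac{y{\left(1531,-1114 \right)}}{-189121} - \frac{839951}{-1570426}} + \frac{4291517}{O \frac{1}{1308827}} = - \frac{1800524}{- \frac{710}{-189121} - \frac{839951}{-1570426}} + \frac{4291517}{2607180 \cdot \frac{1}{1308827}} = - \frac{1800524}{\left(-710\right) \left(- \frac{1}{189121}\right) - - \frac{839951}{1570426}} + \frac{4291517}{2607180 \cdot \frac{1}{1308827}} = - \frac{1800524}{\frac{710}{189121} + \frac{839951}{1570426}} + \frac{4291517}{\frac{2607180}{1308827}} = - \frac{1800524}{\frac{159967375531}{297000535546}} + 4291517 \cdot \frac{1308827}{2607180} = \left(-1800524\right) \frac{297000535546}{159967375531} + \frac{5616853320559}{2607180} = - \frac{534756592263426104}{159967375531} + \frac{5616853320559}{2607180} = - \frac{495693407784953393984891}{417063742136912580}$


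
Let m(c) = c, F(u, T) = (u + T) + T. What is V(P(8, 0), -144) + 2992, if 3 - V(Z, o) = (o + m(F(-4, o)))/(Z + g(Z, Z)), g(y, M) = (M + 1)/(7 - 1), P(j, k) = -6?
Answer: 120179/41 ≈ 2931.2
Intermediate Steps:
F(u, T) = u + 2*T (F(u, T) = (T + u) + T = u + 2*T)
g(y, M) = ⅙ + M/6 (g(y, M) = (1 + M)/6 = (1 + M)*(⅙) = ⅙ + M/6)
V(Z, o) = 3 - (-4 + 3*o)/(⅙ + 7*Z/6) (V(Z, o) = 3 - (o + (-4 + 2*o))/(Z + (⅙ + Z/6)) = 3 - (-4 + 3*o)/(⅙ + 7*Z/6))
V(P(8, 0), -144) + 2992 = 3*(9 - 6*(-144) + 7*(-6))/(1 + 7*(-6)) + 2992 = 3*(9 + 864 - 42)/(1 - 42) + 2992 = 3*831/(-41) + 2992 = 3*(-1/41)*831 + 2992 = -2493/41 + 2992 = 120179/41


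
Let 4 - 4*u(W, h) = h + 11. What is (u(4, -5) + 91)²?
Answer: 32761/4 ≈ 8190.3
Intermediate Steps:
u(W, h) = -7/4 - h/4 (u(W, h) = 1 - (h + 11)/4 = 1 - (11 + h)/4 = 1 + (-11/4 - h/4) = -7/4 - h/4)
(u(4, -5) + 91)² = ((-7/4 - ¼*(-5)) + 91)² = ((-7/4 + 5/4) + 91)² = (-½ + 91)² = (181/2)² = 32761/4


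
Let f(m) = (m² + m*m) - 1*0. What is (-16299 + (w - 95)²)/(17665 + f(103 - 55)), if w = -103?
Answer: 22905/22273 ≈ 1.0284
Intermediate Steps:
f(m) = 2*m² (f(m) = (m² + m²) + 0 = 2*m² + 0 = 2*m²)
(-16299 + (w - 95)²)/(17665 + f(103 - 55)) = (-16299 + (-103 - 95)²)/(17665 + 2*(103 - 55)²) = (-16299 + (-198)²)/(17665 + 2*48²) = (-16299 + 39204)/(17665 + 2*2304) = 22905/(17665 + 4608) = 22905/22273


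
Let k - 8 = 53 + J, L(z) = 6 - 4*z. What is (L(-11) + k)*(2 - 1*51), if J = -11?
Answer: -4900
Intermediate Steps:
k = 50 (k = 8 + (53 - 11) = 8 + 42 = 50)
(L(-11) + k)*(2 - 1*51) = ((6 - 4*(-11)) + 50)*(2 - 1*51) = ((6 + 44) + 50)*(2 - 51) = (50 + 50)*(-49) = 100*(-49) = -4900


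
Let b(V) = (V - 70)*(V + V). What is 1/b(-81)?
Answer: 1/24462 ≈ 4.0880e-5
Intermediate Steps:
b(V) = 2*V*(-70 + V) (b(V) = (-70 + V)*(2*V) = 2*V*(-70 + V))
1/b(-81) = 1/(2*(-81)*(-70 - 81)) = 1/(2*(-81)*(-151)) = 1/24462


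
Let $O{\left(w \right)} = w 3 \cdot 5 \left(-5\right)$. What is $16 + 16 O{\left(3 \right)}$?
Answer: $-3584$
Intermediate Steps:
$O{\left(w \right)} = - 75 w$ ($O{\left(w \right)} = w 15 \left(-5\right) = w \left(-75\right) = - 75 w$)
$16 + 16 O{\left(3 \right)} = 16 + 16 \left(\left(-75\right) 3\right) = 16 + 16 \left(-225\right) = 16 - 3600 = -3584$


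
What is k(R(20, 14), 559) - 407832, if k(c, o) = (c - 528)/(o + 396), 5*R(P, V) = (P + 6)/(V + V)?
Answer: -27263606147/66850 ≈ -4.0783e+5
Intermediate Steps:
R(P, V) = (6 + P)/(10*V) (R(P, V) = ((P + 6)/(V + V))/5 = ((6 + P)/((2*V)))/5 = ((6 + P)*(1/(2*V)))/5 = ((6 + P)/(2*V))/5 = (6 + P)/(10*V))
k(c, o) = (-528 + c)/(396 + o)
k(R(20, 14), 559) - 407832 = (-528 + (⅒)*(6 + 20)/14)/(396 + 559) - 407832 = (-528 + (⅒)*(1/14)*26)/955 - 407832 = (-528 + 13/70)/955 - 407832 = (1/955)*(-36947/70) - 407832 = -36947/66850 - 407832 = -27263606147/66850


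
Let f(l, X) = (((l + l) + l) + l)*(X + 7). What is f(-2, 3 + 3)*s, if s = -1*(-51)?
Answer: -5304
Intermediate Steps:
s = 51
f(l, X) = 4*l*(7 + X) (f(l, X) = ((2*l + l) + l)*(7 + X) = (3*l + l)*(7 + X) = (4*l)*(7 + X) = 4*l*(7 + X))
f(-2, 3 + 3)*s = (4*(-2)*(7 + (3 + 3)))*51 = (4*(-2)*(7 + 6))*51 = (4*(-2)*13)*51 = -104*51 = -5304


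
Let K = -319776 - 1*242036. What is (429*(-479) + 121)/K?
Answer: 102685/280906 ≈ 0.36555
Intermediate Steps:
K = -561812 (K = -319776 - 242036 = -561812)
(429*(-479) + 121)/K = (429*(-479) + 121)/(-561812) = (-205491 + 121)*(-1/561812) = -205370*(-1/561812) = 102685/280906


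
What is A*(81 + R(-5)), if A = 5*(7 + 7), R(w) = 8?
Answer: 6230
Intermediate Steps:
A = 70 (A = 5*14 = 70)
A*(81 + R(-5)) = 70*(81 + 8) = 70*89 = 6230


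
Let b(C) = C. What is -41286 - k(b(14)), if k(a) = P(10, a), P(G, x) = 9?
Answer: -41295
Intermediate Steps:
k(a) = 9
-41286 - k(b(14)) = -41286 - 1*9 = -41286 - 9 = -41295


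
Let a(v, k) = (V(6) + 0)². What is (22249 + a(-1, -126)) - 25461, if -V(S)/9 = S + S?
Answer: 8452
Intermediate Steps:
V(S) = -18*S (V(S) = -9*(S + S) = -18*S)
a(v, k) = 11664 (a(v, k) = (-18*6 + 0)² = (-108 + 0)² = (-108)² = 11664)
(22249 + a(-1, -126)) - 25461 = (22249 + 11664) - 25461 = 33913 - 25461 = 8452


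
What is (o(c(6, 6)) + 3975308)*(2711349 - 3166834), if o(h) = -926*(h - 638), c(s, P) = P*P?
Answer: -2064604188600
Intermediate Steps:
c(s, P) = P²
o(h) = 590788 - 926*h (o(h) = -926*(-638 + h) = 590788 - 926*h)
(o(c(6, 6)) + 3975308)*(2711349 - 3166834) = ((590788 - 926*6²) + 3975308)*(2711349 - 3166834) = ((590788 - 926*36) + 3975308)*(-455485) = ((590788 - 33336) + 3975308)*(-455485) = (557452 + 3975308)*(-455485) = 4532760*(-455485) = -2064604188600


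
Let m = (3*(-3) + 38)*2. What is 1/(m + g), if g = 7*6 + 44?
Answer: 1/144 ≈ 0.0069444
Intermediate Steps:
g = 86 (g = 42 + 44 = 86)
m = 58 (m = (-9 + 38)*2 = 29*2 = 58)
1/(m + g) = 1/(58 + 86) = 1/144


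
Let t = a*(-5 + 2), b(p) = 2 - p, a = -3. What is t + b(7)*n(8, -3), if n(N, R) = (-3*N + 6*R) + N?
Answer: 179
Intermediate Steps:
n(N, R) = -2*N + 6*R
t = 9 (t = -3*(-5 + 2) = -3*(-3) = 9)
t + b(7)*n(8, -3) = 9 + (2 - 1*7)*(-2*8 + 6*(-3)) = 9 + (2 - 7)*(-16 - 18) = 9 - 5*(-34) = 9 + 170 = 179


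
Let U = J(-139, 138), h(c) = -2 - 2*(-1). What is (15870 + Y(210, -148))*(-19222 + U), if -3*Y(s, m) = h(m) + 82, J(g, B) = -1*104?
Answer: -306175376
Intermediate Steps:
J(g, B) = -104
h(c) = 0 (h(c) = -2 + 2 = 0)
Y(s, m) = -82/3 (Y(s, m) = -(0 + 82)/3 = -⅓*82 = -82/3)
U = -104
(15870 + Y(210, -148))*(-19222 + U) = (15870 - 82/3)*(-19222 - 104) = (47528/3)*(-19326) = -306175376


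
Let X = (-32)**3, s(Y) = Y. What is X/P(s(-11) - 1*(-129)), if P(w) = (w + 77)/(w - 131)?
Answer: 32768/15 ≈ 2184.5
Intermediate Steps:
X = -32768
P(w) = (77 + w)/(-131 + w)
X/P(s(-11) - 1*(-129)) = -32768*(-131 + (-11 - 1*(-129)))/(77 + (-11 - 1*(-129))) = -32768*(-131 + (-11 + 129))/(77 + (-11 + 129)) = -32768*(-131 + 118)/(77 + 118) = -32768/(195/(-13)) = -32768/((-1/13*195)) = -32768/(-15) = -32768*(-1/15) = 32768/15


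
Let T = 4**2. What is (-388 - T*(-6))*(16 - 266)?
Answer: 73000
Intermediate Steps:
T = 16
(-388 - T*(-6))*(16 - 266) = (-388 - 1*16*(-6))*(16 - 266) = (-388 - 16*(-6))*(-250) = (-388 + 96)*(-250) = -292*(-250) = 73000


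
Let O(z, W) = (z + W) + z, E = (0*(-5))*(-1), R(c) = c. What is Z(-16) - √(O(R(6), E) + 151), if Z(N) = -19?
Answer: -19 - √163 ≈ -31.767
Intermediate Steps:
E = 0 (E = 0*(-1) = 0)
O(z, W) = W + 2*z (O(z, W) = (W + z) + z = W + 2*z)
Z(-16) - √(O(R(6), E) + 151) = -19 - √((0 + 2*6) + 151) = -19 - √((0 + 12) + 151) = -19 - √(12 + 151) = -19 - √163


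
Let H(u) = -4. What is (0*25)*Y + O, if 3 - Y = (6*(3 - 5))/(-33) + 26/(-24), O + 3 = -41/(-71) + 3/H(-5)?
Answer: -901/284 ≈ -3.1725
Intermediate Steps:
O = -901/284 (O = -3 + (-41/(-71) + 3/(-4)) = -3 + (-41*(-1/71) + 3*(-¼)) = -3 + (41/71 - ¾) = -3 - 49/284 = -901/284 ≈ -3.1725)
Y = 491/132 (Y = 3 - ((6*(3 - 5))/(-33) + 26/(-24)) = 3 - ((6*(-2))*(-1/33) + 26*(-1/24)) = 3 - (-12*(-1/33) - 13/12) = 3 - (4/11 - 13/12) = 3 - 1*(-95/132) = 3 + 95/132 = 491/132 ≈ 3.7197)
(0*25)*Y + O = (0*25)*(491/132) - 901/284 = 0*(491/132) - 901/284 = 0 - 901/284 = -901/284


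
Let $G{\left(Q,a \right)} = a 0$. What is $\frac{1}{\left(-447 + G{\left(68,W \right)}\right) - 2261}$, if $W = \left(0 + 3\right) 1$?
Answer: $- \frac{1}{2708} \approx -0.00036928$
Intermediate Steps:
$W = 3$ ($W = 3 \cdot 1 = 3$)
$G{\left(Q,a \right)} = 0$
$\frac{1}{\left(-447 + G{\left(68,W \right)}\right) - 2261} = \frac{1}{\left(-447 + 0\right) - 2261} = \frac{1}{-447 - 2261} = \frac{1}{-2708} = - \frac{1}{2708}$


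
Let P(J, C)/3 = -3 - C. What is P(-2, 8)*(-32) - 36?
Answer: 1020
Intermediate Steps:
P(J, C) = -9 - 3*C (P(J, C) = 3*(-3 - C) = -9 - 3*C)
P(-2, 8)*(-32) - 36 = (-9 - 3*8)*(-32) - 36 = (-9 - 24)*(-32) - 36 = -33*(-32) - 36 = 1056 - 36 = 1020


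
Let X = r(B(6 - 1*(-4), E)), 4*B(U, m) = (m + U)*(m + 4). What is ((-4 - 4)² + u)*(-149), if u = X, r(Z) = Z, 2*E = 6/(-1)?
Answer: -39187/4 ≈ -9796.8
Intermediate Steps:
E = -3 (E = (6/(-1))/2 = (6*(-1))/2 = (½)*(-6) = -3)
B(U, m) = (4 + m)*(U + m)/4 (B(U, m) = ((m + U)*(m + 4))/4 = ((U + m)*(4 + m))/4 = ((4 + m)*(U + m))/4 = (4 + m)*(U + m)/4)
X = 7/4 (X = (6 - 1*(-4)) - 3 + (¼)*(-3)² + (¼)*(6 - 1*(-4))*(-3) = (6 + 4) - 3 + (¼)*9 + (¼)*(6 + 4)*(-3) = 10 - 3 + 9/4 + (¼)*10*(-3) = 10 - 3 + 9/4 - 15/2 = 7/4 ≈ 1.7500)
u = 7/4 ≈ 1.7500
((-4 - 4)² + u)*(-149) = ((-4 - 4)² + 7/4)*(-149) = ((-8)² + 7/4)*(-149) = (64 + 7/4)*(-149) = (263/4)*(-149) = -39187/4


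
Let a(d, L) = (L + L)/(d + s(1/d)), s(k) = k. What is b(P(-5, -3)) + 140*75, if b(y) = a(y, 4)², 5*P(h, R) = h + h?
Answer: 262756/25 ≈ 10510.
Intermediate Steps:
a(d, L) = 2*L/(d + 1/d) (a(d, L) = (L + L)/(d + 1/d) = (2*L)/(d + 1/d) = 2*L/(d + 1/d))
P(h, R) = 2*h/5 (P(h, R) = (h + h)/5 = (2*h)/5 = 2*h/5)
b(y) = 64*y²/(1 + y²)² (b(y) = (2*4*y/(1 + y²))² = (8*y/(1 + y²))² = 64*y²/(1 + y²)²)
b(P(-5, -3)) + 140*75 = 64*((⅖)*(-5))²/(1 + ((⅖)*(-5))²)² + 140*75 = 64*(-2)²/(1 + (-2)²)² + 10500 = 64*4/(1 + 4)² + 10500 = 64*4/5² + 10500 = 64*4*(1/25) + 10500 = 256/25 + 10500 = 262756/25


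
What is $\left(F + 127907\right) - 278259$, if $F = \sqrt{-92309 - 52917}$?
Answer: $-150352 + i \sqrt{145226} \approx -1.5035 \cdot 10^{5} + 381.09 i$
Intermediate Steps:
$F = i \sqrt{145226}$ ($F = \sqrt{-145226} = i \sqrt{145226} \approx 381.09 i$)
$\left(F + 127907\right) - 278259 = \left(i \sqrt{145226} + 127907\right) - 278259 = \left(127907 + i \sqrt{145226}\right) - 278259 = -150352 + i \sqrt{145226}$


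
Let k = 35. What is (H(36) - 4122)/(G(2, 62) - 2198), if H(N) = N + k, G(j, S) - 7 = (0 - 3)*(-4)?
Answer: 4051/2179 ≈ 1.8591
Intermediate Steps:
G(j, S) = 19 (G(j, S) = 7 + (0 - 3)*(-4) = 7 - 3*(-4) = 7 + 12 = 19)
H(N) = 35 + N (H(N) = N + 35 = 35 + N)
(H(36) - 4122)/(G(2, 62) - 2198) = ((35 + 36) - 4122)/(19 - 2198) = (71 - 4122)/(-2179) = -4051*(-1/2179) = 4051/2179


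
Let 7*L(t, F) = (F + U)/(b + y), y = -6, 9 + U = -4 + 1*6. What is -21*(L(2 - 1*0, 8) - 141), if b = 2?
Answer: 11847/4 ≈ 2961.8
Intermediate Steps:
U = -7 (U = -9 + (-4 + 1*6) = -9 + (-4 + 6) = -9 + 2 = -7)
L(t, F) = ¼ - F/28 (L(t, F) = ((F - 7)/(2 - 6))/7 = ((-7 + F)/(-4))/7 = ((-7 + F)*(-¼))/7 = (7/4 - F/4)/7 = ¼ - F/28)
-21*(L(2 - 1*0, 8) - 141) = -21*((¼ - 1/28*8) - 141) = -21*((¼ - 2/7) - 141) = -21*(-1/28 - 141) = -21*(-3949/28) = 11847/4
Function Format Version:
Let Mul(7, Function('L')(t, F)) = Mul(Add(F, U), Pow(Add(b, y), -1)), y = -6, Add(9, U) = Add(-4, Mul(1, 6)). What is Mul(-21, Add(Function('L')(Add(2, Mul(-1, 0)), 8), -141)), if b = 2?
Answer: Rational(11847, 4) ≈ 2961.8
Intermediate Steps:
U = -7 (U = Add(-9, Add(-4, Mul(1, 6))) = Add(-9, Add(-4, 6)) = Add(-9, 2) = -7)
Function('L')(t, F) = Add(Rational(1, 4), Mul(Rational(-1, 28), F)) (Function('L')(t, F) = Mul(Rational(1, 7), Mul(Add(F, -7), Pow(Add(2, -6), -1))) = Mul(Rational(1, 7), Mul(Add(-7, F), Pow(-4, -1))) = Mul(Rational(1, 7), Mul(Add(-7, F), Rational(-1, 4))) = Mul(Rational(1, 7), Add(Rational(7, 4), Mul(Rational(-1, 4), F))) = Add(Rational(1, 4), Mul(Rational(-1, 28), F)))
Mul(-21, Add(Function('L')(Add(2, Mul(-1, 0)), 8), -141)) = Mul(-21, Add(Add(Rational(1, 4), Mul(Rational(-1, 28), 8)), -141)) = Mul(-21, Add(Add(Rational(1, 4), Rational(-2, 7)), -141)) = Mul(-21, Add(Rational(-1, 28), -141)) = Mul(-21, Rational(-3949, 28)) = Rational(11847, 4)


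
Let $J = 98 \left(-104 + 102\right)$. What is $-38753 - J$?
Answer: $-38557$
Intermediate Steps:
$J = -196$ ($J = 98 \left(-2\right) = -196$)
$-38753 - J = -38753 - -196 = -38753 + 196 = -38557$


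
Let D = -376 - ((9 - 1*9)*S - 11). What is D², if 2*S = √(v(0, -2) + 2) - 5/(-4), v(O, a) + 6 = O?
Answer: 133225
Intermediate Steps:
v(O, a) = -6 + O
S = 5/8 + I (S = (√((-6 + 0) + 2) - 5/(-4))/2 = (√(-6 + 2) - 5*(-1)/4)/2 = (√(-4) - 1*(-5/4))/2 = (2*I + 5/4)/2 = (5/4 + 2*I)/2 = 5/8 + I ≈ 0.625 + 1.0*I)
D = -365 (D = -376 - ((9 - 1*9)*(5/8 + I) - 11) = -376 - ((9 - 9)*(5/8 + I) - 11) = -376 - (0*(5/8 + I) - 11) = -376 - (0 - 11) = -376 - 1*(-11) = -376 + 11 = -365)
D² = (-365)² = 133225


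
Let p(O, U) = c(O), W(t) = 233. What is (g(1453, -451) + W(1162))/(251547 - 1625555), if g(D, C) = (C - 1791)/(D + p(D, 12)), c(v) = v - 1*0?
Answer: -84357/499108406 ≈ -0.00016902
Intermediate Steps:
c(v) = v (c(v) = v + 0 = v)
p(O, U) = O
g(D, C) = (-1791 + C)/(2*D) (g(D, C) = (C - 1791)/(D + D) = (-1791 + C)/((2*D)) = (-1791 + C)*(1/(2*D)) = (-1791 + C)/(2*D))
(g(1453, -451) + W(1162))/(251547 - 1625555) = ((½)*(-1791 - 451)/1453 + 233)/(251547 - 1625555) = ((½)*(1/1453)*(-2242) + 233)/(-1374008) = (-1121/1453 + 233)*(-1/1374008) = (337428/1453)*(-1/1374008) = -84357/499108406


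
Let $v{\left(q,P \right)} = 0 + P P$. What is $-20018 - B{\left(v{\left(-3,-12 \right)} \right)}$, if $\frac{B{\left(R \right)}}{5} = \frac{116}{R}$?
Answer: $- \frac{720793}{36} \approx -20022.0$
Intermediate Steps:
$v{\left(q,P \right)} = P^{2}$ ($v{\left(q,P \right)} = 0 + P^{2} = P^{2}$)
$B{\left(R \right)} = \frac{580}{R}$ ($B{\left(R \right)} = 5 \frac{116}{R} = \frac{580}{R}$)
$-20018 - B{\left(v{\left(-3,-12 \right)} \right)} = -20018 - \frac{580}{\left(-12\right)^{2}} = -20018 - \frac{580}{144} = -20018 - 580 \cdot \frac{1}{144} = -20018 - \frac{145}{36} = - \frac{720793}{36}$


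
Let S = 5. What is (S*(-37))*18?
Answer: -3330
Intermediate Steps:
(S*(-37))*18 = (5*(-37))*18 = -185*18 = -3330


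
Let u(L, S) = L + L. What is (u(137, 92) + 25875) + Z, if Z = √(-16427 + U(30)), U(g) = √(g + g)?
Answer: 26149 + √(-16427 + 2*√15) ≈ 26149.0 + 128.14*I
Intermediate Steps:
u(L, S) = 2*L
U(g) = √2*√g (U(g) = √(2*g) = √2*√g)
Z = √(-16427 + 2*√15) (Z = √(-16427 + √2*√30) = √(-16427 + 2*√15) ≈ 128.14*I)
(u(137, 92) + 25875) + Z = (2*137 + 25875) + √(-16427 + 2*√15) = (274 + 25875) + √(-16427 + 2*√15) = 26149 + √(-16427 + 2*√15)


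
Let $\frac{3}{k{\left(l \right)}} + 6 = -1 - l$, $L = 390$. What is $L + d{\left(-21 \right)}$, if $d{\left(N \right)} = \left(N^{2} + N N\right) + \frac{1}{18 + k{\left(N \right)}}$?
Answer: $\frac{324374}{255} \approx 1272.1$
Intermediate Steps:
$k{\left(l \right)} = \frac{3}{-7 - l}$ ($k{\left(l \right)} = \frac{3}{-6 - \left(1 + l\right)} = \frac{3}{-7 - l}$)
$d{\left(N \right)} = \frac{1}{18 - \frac{3}{7 + N}} + 2 N^{2}$ ($d{\left(N \right)} = \left(N^{2} + N N\right) + \frac{1}{18 - \frac{3}{7 + N}} = \left(N^{2} + N^{2}\right) + \frac{1}{18 - \frac{3}{7 + N}} = 2 N^{2} + \frac{1}{18 - \frac{3}{7 + N}} = \frac{1}{18 - \frac{3}{7 + N}} + 2 N^{2}$)
$L + d{\left(-21 \right)} = 390 + \frac{7 - 21 + 36 \left(-21\right)^{3} + 246 \left(-21\right)^{2}}{3 \left(41 + 6 \left(-21\right)\right)} = 390 + \frac{7 - 21 + 36 \left(-9261\right) + 246 \cdot 441}{3 \left(41 - 126\right)} = 390 + \frac{7 - 21 - 333396 + 108486}{3 \left(-85\right)} = 390 + \frac{1}{3} \left(- \frac{1}{85}\right) \left(-224924\right) = 390 + \frac{224924}{255} = \frac{324374}{255}$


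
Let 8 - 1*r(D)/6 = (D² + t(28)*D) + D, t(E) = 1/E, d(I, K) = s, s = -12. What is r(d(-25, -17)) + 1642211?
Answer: 11490287/7 ≈ 1.6415e+6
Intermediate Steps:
d(I, K) = -12
r(D) = 48 - 6*D² - 87*D/14 (r(D) = 48 - 6*((D² + D/28) + D) = 48 - 6*(D² + 29*D/28) = 48 + (-6*D² - 87*D/14) = 48 - 6*D² - 87*D/14)
r(d(-25, -17)) + 1642211 = (48 - 6*(-12)² - 87/14*(-12)) + 1642211 = (48 - 6*144 + 522/7) + 1642211 = (48 - 864 + 522/7) + 1642211 = -5190/7 + 1642211 = 11490287/7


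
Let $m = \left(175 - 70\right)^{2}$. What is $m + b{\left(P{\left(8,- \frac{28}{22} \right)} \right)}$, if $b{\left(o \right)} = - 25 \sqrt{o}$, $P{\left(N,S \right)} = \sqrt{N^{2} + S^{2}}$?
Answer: $11025 - \frac{25 \sqrt{22} \sqrt[4]{1985}}{11} \approx 10954.0$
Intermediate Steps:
$m = 11025$ ($m = 105^{2} = 11025$)
$m + b{\left(P{\left(8,- \frac{28}{22} \right)} \right)} = 11025 - 25 \sqrt{\sqrt{8^{2} + \left(- \frac{28}{22}\right)^{2}}} = 11025 - 25 \sqrt{\sqrt{64 + \left(\left(-28\right) \frac{1}{22}\right)^{2}}} = 11025 - 25 \sqrt{\sqrt{64 + \left(- \frac{14}{11}\right)^{2}}} = 11025 - 25 \sqrt{\sqrt{64 + \frac{196}{121}}} = 11025 - 25 \sqrt{\sqrt{\frac{7940}{121}}} = 11025 - 25 \sqrt{\frac{2 \sqrt{1985}}{11}} = 11025 - 25 \frac{11^{\frac{3}{4}} \sqrt{22} \sqrt[4]{21835}}{121} = 11025 - \frac{25 \sqrt{22} \sqrt[4]{1985}}{11}$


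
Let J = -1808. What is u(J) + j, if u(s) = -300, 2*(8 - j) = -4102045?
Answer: 4101461/2 ≈ 2.0507e+6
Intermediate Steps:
j = 4102061/2 (j = 8 - ½*(-4102045) = 8 + 4102045/2 = 4102061/2 ≈ 2.0510e+6)
u(J) + j = -300 + 4102061/2 = 4101461/2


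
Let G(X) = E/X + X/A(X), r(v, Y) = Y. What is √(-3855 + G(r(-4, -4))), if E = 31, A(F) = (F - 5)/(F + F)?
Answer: I*√139187/6 ≈ 62.18*I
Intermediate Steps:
A(F) = (-5 + F)/(2*F) (A(F) = (-5 + F)/((2*F)) = (-5 + F)*(1/(2*F)) = (-5 + F)/(2*F))
G(X) = 31/X + 2*X²/(-5 + X) (G(X) = 31/X + X/(((-5 + X)/(2*X))) = 31/X + X*(2*X/(-5 + X)) = 31/X + 2*X²/(-5 + X))
√(-3855 + G(r(-4, -4))) = √(-3855 + (-155 + 2*(-4)³ + 31*(-4))/((-4)*(-5 - 4))) = √(-3855 - ¼*(-155 + 2*(-64) - 124)/(-9)) = √(-3855 - ¼*(-⅑)*(-155 - 128 - 124)) = √(-3855 - ¼*(-⅑)*(-407)) = √(-3855 - 407/36) = √(-139187/36) = I*√139187/6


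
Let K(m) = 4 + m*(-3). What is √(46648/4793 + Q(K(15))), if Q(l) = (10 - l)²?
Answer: √59975964113/4793 ≈ 51.095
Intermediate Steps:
K(m) = 4 - 3*m
√(46648/4793 + Q(K(15))) = √(46648/4793 + (-10 + (4 - 3*15))²) = √(46648*(1/4793) + (-10 + (4 - 45))²) = √(46648/4793 + (-10 - 41)²) = √(46648/4793 + (-51)²) = √(46648/4793 + 2601) = √(12513241/4793) = √59975964113/4793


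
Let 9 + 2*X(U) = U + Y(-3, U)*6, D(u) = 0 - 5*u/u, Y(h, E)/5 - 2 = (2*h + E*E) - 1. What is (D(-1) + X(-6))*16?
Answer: 7240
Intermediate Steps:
Y(h, E) = 5 + 5*E**2 + 10*h (Y(h, E) = 10 + 5*((2*h + E*E) - 1) = 10 + 5*((2*h + E**2) - 1) = 10 + 5*((E**2 + 2*h) - 1) = 10 + 5*(-1 + E**2 + 2*h) = 10 + (-5 + 5*E**2 + 10*h) = 5 + 5*E**2 + 10*h)
D(u) = -5 (D(u) = 0 - 5*1 = 0 - 5 = -5)
X(U) = -159/2 + U/2 + 15*U**2 (X(U) = -9/2 + (U + (5 + 5*U**2 + 10*(-3))*6)/2 = -9/2 + (U + (5 + 5*U**2 - 30)*6)/2 = -9/2 + (U + (-25 + 5*U**2)*6)/2 = -9/2 + (U + (-150 + 30*U**2))/2 = -9/2 + (-150 + U + 30*U**2)/2 = -9/2 + (-75 + U/2 + 15*U**2) = -159/2 + U/2 + 15*U**2)
(D(-1) + X(-6))*16 = (-5 + (-159/2 + (1/2)*(-6) + 15*(-6)**2))*16 = (-5 + (-159/2 - 3 + 15*36))*16 = (-5 + (-159/2 - 3 + 540))*16 = (-5 + 915/2)*16 = (905/2)*16 = 7240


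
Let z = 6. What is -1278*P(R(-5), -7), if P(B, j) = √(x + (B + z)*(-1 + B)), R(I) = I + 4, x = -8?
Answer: -3834*I*√2 ≈ -5422.1*I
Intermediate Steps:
R(I) = 4 + I
P(B, j) = √(-8 + (-1 + B)*(6 + B)) (P(B, j) = √(-8 + (B + 6)*(-1 + B)) = √(-8 + (6 + B)*(-1 + B)) = √(-8 + (-1 + B)*(6 + B)))
-1278*P(R(-5), -7) = -1278*√(-14 + (4 - 5)² + 5*(4 - 5)) = -1278*√(-14 + (-1)² + 5*(-1)) = -1278*√(-14 + 1 - 5) = -3834*I*√2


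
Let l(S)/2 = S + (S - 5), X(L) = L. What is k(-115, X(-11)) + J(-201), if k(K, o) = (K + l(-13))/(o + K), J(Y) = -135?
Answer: -5611/42 ≈ -133.60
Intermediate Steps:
l(S) = -10 + 4*S (l(S) = 2*(S + (S - 5)) = 2*(S + (-5 + S)) = 2*(-5 + 2*S) = -10 + 4*S)
k(K, o) = (-62 + K)/(K + o) (k(K, o) = (K + (-10 + 4*(-13)))/(o + K) = (K + (-10 - 52))/(K + o) = (K - 62)/(K + o) = (-62 + K)/(K + o))
k(-115, X(-11)) + J(-201) = (-62 - 115)/(-115 - 11) - 135 = -177/(-126) - 135 = -1/126*(-177) - 135 = 59/42 - 135 = -5611/42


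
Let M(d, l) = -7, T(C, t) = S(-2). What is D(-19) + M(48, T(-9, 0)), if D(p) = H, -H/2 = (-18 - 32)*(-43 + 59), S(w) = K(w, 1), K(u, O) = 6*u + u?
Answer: 1593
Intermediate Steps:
K(u, O) = 7*u
S(w) = 7*w
T(C, t) = -14 (T(C, t) = 7*(-2) = -14)
H = 1600 (H = -2*(-18 - 32)*(-43 + 59) = -(-100)*16 = -2*(-800) = 1600)
D(p) = 1600
D(-19) + M(48, T(-9, 0)) = 1600 - 7 = 1593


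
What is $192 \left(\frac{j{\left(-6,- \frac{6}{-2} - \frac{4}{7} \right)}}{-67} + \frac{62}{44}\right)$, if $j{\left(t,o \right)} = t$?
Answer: $\frac{212064}{737} \approx 287.74$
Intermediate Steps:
$192 \left(\frac{j{\left(-6,- \frac{6}{-2} - \frac{4}{7} \right)}}{-67} + \frac{62}{44}\right) = 192 \left(- \frac{6}{-67} + \frac{62}{44}\right) = 192 \left(\left(-6\right) \left(- \frac{1}{67}\right) + 62 \cdot \frac{1}{44}\right) = 192 \left(\frac{6}{67} + \frac{31}{22}\right) = 192 \cdot \frac{2209}{1474} = \frac{212064}{737}$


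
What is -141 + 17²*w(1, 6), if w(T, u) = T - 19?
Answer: -5343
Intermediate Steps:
w(T, u) = -19 + T
-141 + 17²*w(1, 6) = -141 + 17²*(-19 + 1) = -141 + 289*(-18) = -141 - 5202 = -5343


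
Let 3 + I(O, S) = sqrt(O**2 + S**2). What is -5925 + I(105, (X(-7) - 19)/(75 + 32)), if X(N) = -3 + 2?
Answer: -5928 + 25*sqrt(201961)/107 ≈ -5823.0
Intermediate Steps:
X(N) = -1
I(O, S) = -3 + sqrt(O**2 + S**2)
-5925 + I(105, (X(-7) - 19)/(75 + 32)) = -5925 + (-3 + sqrt(105**2 + ((-1 - 19)/(75 + 32))**2)) = -5925 + (-3 + sqrt(11025 + (-20/107)**2)) = -5925 + (-3 + sqrt(11025 + 400/11449)) = -5925 + (-3 + sqrt(126225625/11449)) = -5925 + (-3 + 25*sqrt(201961)/107) = -5928 + 25*sqrt(201961)/107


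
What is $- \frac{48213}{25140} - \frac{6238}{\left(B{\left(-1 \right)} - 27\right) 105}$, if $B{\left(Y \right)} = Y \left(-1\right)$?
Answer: $\frac{840061}{2287740} \approx 0.3672$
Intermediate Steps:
$B{\left(Y \right)} = - Y$
$- \frac{48213}{25140} - \frac{6238}{\left(B{\left(-1 \right)} - 27\right) 105} = - \frac{48213}{25140} - \frac{6238}{\left(\left(-1\right) \left(-1\right) - 27\right) 105} = \left(-48213\right) \frac{1}{25140} - \frac{6238}{\left(1 - 27\right) 105} = - \frac{16071}{8380} - \frac{6238}{\left(-26\right) 105} = - \frac{16071}{8380} - \frac{6238}{-2730} = - \frac{16071}{8380} - - \frac{3119}{1365} = - \frac{16071}{8380} + \frac{3119}{1365} = \frac{840061}{2287740}$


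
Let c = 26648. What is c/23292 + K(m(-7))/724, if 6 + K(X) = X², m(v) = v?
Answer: 5073677/4215852 ≈ 1.2035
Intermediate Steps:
K(X) = -6 + X²
c/23292 + K(m(-7))/724 = 26648/23292 + (-6 + (-7)²)/724 = 26648*(1/23292) + (-6 + 49)*(1/724) = 6662/5823 + 43*(1/724) = 6662/5823 + 43/724 = 5073677/4215852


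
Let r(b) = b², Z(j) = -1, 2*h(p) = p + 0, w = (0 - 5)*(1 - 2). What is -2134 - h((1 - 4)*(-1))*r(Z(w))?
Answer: -4271/2 ≈ -2135.5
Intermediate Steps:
w = 5 (w = -5*(-1) = 5)
h(p) = p/2 (h(p) = (p + 0)/2 = p/2)
-2134 - h((1 - 4)*(-1))*r(Z(w)) = -2134 - ((1 - 4)*(-1))/2*(-1)² = -2134 - (-3*(-1))/2 = -2134 - (½)*3 = -2134 - 3/2 = -4271/2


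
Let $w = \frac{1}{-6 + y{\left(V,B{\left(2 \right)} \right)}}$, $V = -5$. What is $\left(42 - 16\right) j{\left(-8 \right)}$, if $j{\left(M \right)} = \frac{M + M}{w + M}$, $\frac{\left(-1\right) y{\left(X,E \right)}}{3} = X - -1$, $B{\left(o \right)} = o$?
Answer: $\frac{2496}{47} \approx 53.106$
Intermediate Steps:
$y{\left(X,E \right)} = -3 - 3 X$ ($y{\left(X,E \right)} = - 3 \left(X - -1\right) = - 3 \left(X + 1\right) = - 3 \left(1 + X\right) = -3 - 3 X$)
$w = \frac{1}{6}$ ($w = \frac{1}{-6 - -12} = \frac{1}{-6 + \left(-3 + 15\right)} = \frac{1}{-6 + 12} = \frac{1}{6} \approx 0.16667$)
$j{\left(M \right)} = \frac{2 M}{\frac{1}{6} + M}$ ($j{\left(M \right)} = \frac{M + M}{\frac{1}{6} + M} = \frac{2 M}{\frac{1}{6} + M}$)
$\left(42 - 16\right) j{\left(-8 \right)} = \left(42 - 16\right) 12 \left(-8\right) \frac{1}{1 + 6 \left(-8\right)} = 26 \cdot 12 \left(-8\right) \frac{1}{1 - 48} = 26 \cdot 12 \left(-8\right) \frac{1}{-47} = 26 \cdot 12 \left(-8\right) \left(- \frac{1}{47}\right) = 26 \cdot \frac{96}{47} = \frac{2496}{47}$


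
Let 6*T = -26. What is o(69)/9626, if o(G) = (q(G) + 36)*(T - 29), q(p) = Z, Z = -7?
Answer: -1450/14439 ≈ -0.10042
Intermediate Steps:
q(p) = -7
T = -13/3 (T = (⅙)*(-26) = -13/3 ≈ -4.3333)
o(G) = -2900/3 (o(G) = (-7 + 36)*(-13/3 - 29) = 29*(-100/3) = -2900/3)
o(69)/9626 = -2900/3/9626 = -2900/3*1/9626 = -1450/14439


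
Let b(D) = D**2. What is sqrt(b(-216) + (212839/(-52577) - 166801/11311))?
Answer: 201*sqrt(8331782600528378)/84956921 ≈ 215.96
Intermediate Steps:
sqrt(b(-216) + (212839/(-52577) - 166801/11311)) = sqrt((-216)**2 + (212839/(-52577) - 166801/11311)) = sqrt(46656 + (212839*(-1/52577) - 166801*1/11311)) = sqrt(46656 + (-212839/52577 - 166801/11311)) = sqrt(46656 - 11177318106/594698447) = sqrt(27735073425126/594698447) = 201*sqrt(8331782600528378)/84956921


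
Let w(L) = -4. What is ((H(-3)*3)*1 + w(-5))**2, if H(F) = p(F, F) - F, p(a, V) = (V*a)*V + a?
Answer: 7225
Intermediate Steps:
p(a, V) = a + a*V**2 (p(a, V) = a*V**2 + a = a + a*V**2)
H(F) = -F + F*(1 + F**2) (H(F) = F*(1 + F**2) - F = -F + F*(1 + F**2))
((H(-3)*3)*1 + w(-5))**2 = (((-3)**3*3)*1 - 4)**2 = (-27*3*1 - 4)**2 = (-81*1 - 4)**2 = (-81 - 4)**2 = (-85)**2 = 7225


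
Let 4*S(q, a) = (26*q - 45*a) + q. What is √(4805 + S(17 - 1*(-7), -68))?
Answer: 2*√1433 ≈ 75.710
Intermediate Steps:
S(q, a) = -45*a/4 + 27*q/4 (S(q, a) = ((26*q - 45*a) + q)/4 = ((-45*a + 26*q) + q)/4 = (-45*a + 27*q)/4 = -45*a/4 + 27*q/4)
√(4805 + S(17 - 1*(-7), -68)) = √(4805 + (-45/4*(-68) + 27*(17 - 1*(-7))/4)) = √(4805 + (765 + 27*(17 + 7)/4)) = √(4805 + (765 + (27/4)*24)) = √(4805 + (765 + 162)) = √(4805 + 927) = √5732 = 2*√1433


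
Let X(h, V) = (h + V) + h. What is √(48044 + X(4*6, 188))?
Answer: 2*√12070 ≈ 219.73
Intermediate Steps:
X(h, V) = V + 2*h (X(h, V) = (V + h) + h = V + 2*h)
√(48044 + X(4*6, 188)) = √(48044 + (188 + 2*(4*6))) = √(48044 + (188 + 2*24)) = √(48044 + (188 + 48)) = √(48044 + 236) = √48280 = 2*√12070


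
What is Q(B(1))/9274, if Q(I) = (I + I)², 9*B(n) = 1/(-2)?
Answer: 1/751194 ≈ 1.3312e-6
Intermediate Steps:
B(n) = -1/18 (B(n) = (⅑)/(-2) = (⅑)*(-½) = -1/18)
Q(I) = 4*I² (Q(I) = (2*I)² = 4*I²)
Q(B(1))/9274 = (4*(-1/18)²)/9274 = (4*(1/324))*(1/9274) = (1/81)*(1/9274) = 1/751194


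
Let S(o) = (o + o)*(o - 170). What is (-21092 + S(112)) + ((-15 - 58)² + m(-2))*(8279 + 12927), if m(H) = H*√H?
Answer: 112972690 - 42412*I*√2 ≈ 1.1297e+8 - 59980.0*I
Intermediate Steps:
m(H) = H^(3/2)
S(o) = 2*o*(-170 + o) (S(o) = (2*o)*(-170 + o) = 2*o*(-170 + o))
(-21092 + S(112)) + ((-15 - 58)² + m(-2))*(8279 + 12927) = (-21092 + 2*112*(-170 + 112)) + ((-15 - 58)² + (-2)^(3/2))*(8279 + 12927) = (-21092 + 2*112*(-58)) + ((-73)² - 2*I*√2)*21206 = (-21092 - 12992) + (5329 - 2*I*√2)*21206 = -34084 + (113006774 - 42412*I*√2) = 112972690 - 42412*I*√2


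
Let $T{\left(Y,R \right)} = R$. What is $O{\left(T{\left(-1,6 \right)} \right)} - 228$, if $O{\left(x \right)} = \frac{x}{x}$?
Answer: $-227$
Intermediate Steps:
$O{\left(x \right)} = 1$
$O{\left(T{\left(-1,6 \right)} \right)} - 228 = 1 - 228 = -227$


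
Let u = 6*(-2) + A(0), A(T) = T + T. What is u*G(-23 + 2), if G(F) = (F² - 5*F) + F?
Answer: -6300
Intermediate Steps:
A(T) = 2*T
G(F) = F² - 4*F
u = -12 (u = 6*(-2) + 2*0 = -12 + 0 = -12)
u*G(-23 + 2) = -12*(-23 + 2)*(-4 + (-23 + 2)) = -(-252)*(-4 - 21) = -(-252)*(-25) = -12*525 = -6300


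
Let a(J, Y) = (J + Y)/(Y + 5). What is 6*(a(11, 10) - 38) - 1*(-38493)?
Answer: 191367/5 ≈ 38273.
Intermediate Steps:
a(J, Y) = (J + Y)/(5 + Y)
6*(a(11, 10) - 38) - 1*(-38493) = 6*((11 + 10)/(5 + 10) - 38) - 1*(-38493) = 6*(21/15 - 38) + 38493 = 6*((1/15)*21 - 38) + 38493 = 6*(7/5 - 38) + 38493 = 6*(-183/5) + 38493 = -1098/5 + 38493 = 191367/5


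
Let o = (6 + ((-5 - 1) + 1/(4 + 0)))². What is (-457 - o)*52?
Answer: -95069/4 ≈ -23767.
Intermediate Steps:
o = 1/16 (o = (6 + (-6 + 1/4))² = (6 + (-6 + ¼))² = (6 - 23/4)² = (¼)² = 1/16 ≈ 0.062500)
(-457 - o)*52 = (-457 - 1*1/16)*52 = (-457 - 1/16)*52 = -7313/16*52 = -95069/4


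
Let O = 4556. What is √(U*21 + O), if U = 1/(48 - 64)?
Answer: 5*√2915/4 ≈ 67.488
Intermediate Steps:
U = -1/16 (U = 1/(-16) = -1/16 ≈ -0.062500)
√(U*21 + O) = √(-1/16*21 + 4556) = √(-21/16 + 4556) = √(72875/16) = 5*√2915/4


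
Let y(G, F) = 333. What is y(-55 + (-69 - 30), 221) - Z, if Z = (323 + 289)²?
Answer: -374211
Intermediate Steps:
Z = 374544 (Z = 612² = 374544)
y(-55 + (-69 - 30), 221) - Z = 333 - 1*374544 = 333 - 374544 = -374211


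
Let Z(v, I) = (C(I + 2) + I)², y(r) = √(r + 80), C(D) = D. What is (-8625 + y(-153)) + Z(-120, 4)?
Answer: -8525 + I*√73 ≈ -8525.0 + 8.544*I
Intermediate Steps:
y(r) = √(80 + r)
Z(v, I) = (2 + 2*I)² (Z(v, I) = ((I + 2) + I)² = ((2 + I) + I)² = (2 + 2*I)²)
(-8625 + y(-153)) + Z(-120, 4) = (-8625 + √(80 - 153)) + 4*(1 + 4)² = (-8625 + √(-73)) + 4*5² = (-8625 + I*√73) + 4*25 = (-8625 + I*√73) + 100 = -8525 + I*√73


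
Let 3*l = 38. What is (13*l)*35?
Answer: 17290/3 ≈ 5763.3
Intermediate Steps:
l = 38/3 (l = (1/3)*38 = 38/3 ≈ 12.667)
(13*l)*35 = (13*(38/3))*35 = (494/3)*35 = 17290/3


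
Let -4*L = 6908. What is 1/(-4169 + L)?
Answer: -1/5896 ≈ -0.00016961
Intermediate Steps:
L = -1727 (L = -¼*6908 = -1727)
1/(-4169 + L) = 1/(-4169 - 1727) = 1/(-5896) = -1/5896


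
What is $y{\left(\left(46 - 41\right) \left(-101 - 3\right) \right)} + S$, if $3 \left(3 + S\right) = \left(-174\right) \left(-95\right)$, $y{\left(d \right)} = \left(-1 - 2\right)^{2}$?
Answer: $5516$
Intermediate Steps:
$y{\left(d \right)} = 9$ ($y{\left(d \right)} = \left(-3\right)^{2} = 9$)
$S = 5507$ ($S = -3 + \frac{\left(-174\right) \left(-95\right)}{3} = -3 + \frac{1}{3} \cdot 16530 = -3 + 5510 = 5507$)
$y{\left(\left(46 - 41\right) \left(-101 - 3\right) \right)} + S = 9 + 5507 = 5516$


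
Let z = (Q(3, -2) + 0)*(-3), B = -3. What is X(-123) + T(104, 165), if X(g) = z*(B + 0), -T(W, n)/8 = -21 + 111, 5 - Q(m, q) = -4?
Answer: -639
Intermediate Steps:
Q(m, q) = 9 (Q(m, q) = 5 - 1*(-4) = 5 + 4 = 9)
T(W, n) = -720 (T(W, n) = -8*(-21 + 111) = -8*90 = -720)
z = -27 (z = (9 + 0)*(-3) = 9*(-3) = -27)
X(g) = 81 (X(g) = -27*(-3 + 0) = -27*(-3) = 81)
X(-123) + T(104, 165) = 81 - 720 = -639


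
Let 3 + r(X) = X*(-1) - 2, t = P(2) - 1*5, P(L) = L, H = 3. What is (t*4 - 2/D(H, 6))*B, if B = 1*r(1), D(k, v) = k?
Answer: 76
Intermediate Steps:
t = -3 (t = 2 - 1*5 = 2 - 5 = -3)
r(X) = -5 - X (r(X) = -3 + (X*(-1) - 2) = -3 + (-X - 2) = -3 + (-2 - X) = -5 - X)
B = -6 (B = 1*(-5 - 1*1) = 1*(-5 - 1) = 1*(-6) = -6)
(t*4 - 2/D(H, 6))*B = (-3*4 - 2/3)*(-6) = (-12 - 2*⅓)*(-6) = (-12 - ⅔)*(-6) = -38/3*(-6) = 76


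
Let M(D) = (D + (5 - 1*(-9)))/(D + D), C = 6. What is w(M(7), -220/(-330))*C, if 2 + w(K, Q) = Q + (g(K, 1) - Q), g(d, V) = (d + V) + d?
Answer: 12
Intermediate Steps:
g(d, V) = V + 2*d (g(d, V) = (V + d) + d = V + 2*d)
M(D) = (14 + D)/(2*D) (M(D) = (D + (5 + 9))/((2*D)) = (D + 14)*(1/(2*D)) = (14 + D)*(1/(2*D)) = (14 + D)/(2*D))
w(K, Q) = -1 + 2*K (w(K, Q) = -2 + (Q + ((1 + 2*K) - Q)) = -2 + (Q + (1 - Q + 2*K)) = -2 + (1 + 2*K) = -1 + 2*K)
w(M(7), -220/(-330))*C = (-1 + 2*((½)*(14 + 7)/7))*6 = (-1 + 2*((½)*(⅐)*21))*6 = (-1 + 2*(3/2))*6 = (-1 + 3)*6 = 2*6 = 12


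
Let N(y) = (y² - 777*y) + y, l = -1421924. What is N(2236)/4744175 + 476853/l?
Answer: 475936426433/1349171258540 ≈ 0.35276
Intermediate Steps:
N(y) = y² - 776*y
N(2236)/4744175 + 476853/l = (2236*(-776 + 2236))/4744175 + 476853/(-1421924) = (2236*1460)*(1/4744175) + 476853*(-1/1421924) = 3264560*(1/4744175) - 476853/1421924 = 652912/948835 - 476853/1421924 = 475936426433/1349171258540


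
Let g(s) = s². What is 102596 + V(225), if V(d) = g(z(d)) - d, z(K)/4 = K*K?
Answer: 41006352371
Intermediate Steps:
z(K) = 4*K² (z(K) = 4*(K*K) = 4*K²)
V(d) = -d + 16*d⁴ (V(d) = (4*d²)² - d = 16*d⁴ - d = -d + 16*d⁴)
102596 + V(225) = 102596 + (-1*225 + 16*225⁴) = 102596 + (-225 + 16*2562890625) = 102596 + (-225 + 41006250000) = 102596 + 41006249775 = 41006352371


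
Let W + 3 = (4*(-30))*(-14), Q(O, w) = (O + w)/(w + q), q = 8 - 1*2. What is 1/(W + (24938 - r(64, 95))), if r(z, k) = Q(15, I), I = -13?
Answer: 7/186307 ≈ 3.7572e-5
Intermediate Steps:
q = 6 (q = 8 - 2 = 6)
Q(O, w) = (O + w)/(6 + w) (Q(O, w) = (O + w)/(w + 6) = (O + w)/(6 + w))
r(z, k) = -2/7 (r(z, k) = (15 - 13)/(6 - 13) = 2/(-7) = -⅐*2 = -2/7)
W = 1677 (W = -3 + (4*(-30))*(-14) = -3 - 120*(-14) = -3 + 1680 = 1677)
1/(W + (24938 - r(64, 95))) = 1/(1677 + (24938 - 1*(-2/7))) = 1/(1677 + (24938 + 2/7)) = 1/(1677 + 174568/7) = 1/(186307/7) = 7/186307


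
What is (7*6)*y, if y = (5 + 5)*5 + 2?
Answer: 2184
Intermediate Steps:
y = 52 (y = 10*5 + 2 = 50 + 2 = 52)
(7*6)*y = (7*6)*52 = 42*52 = 2184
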